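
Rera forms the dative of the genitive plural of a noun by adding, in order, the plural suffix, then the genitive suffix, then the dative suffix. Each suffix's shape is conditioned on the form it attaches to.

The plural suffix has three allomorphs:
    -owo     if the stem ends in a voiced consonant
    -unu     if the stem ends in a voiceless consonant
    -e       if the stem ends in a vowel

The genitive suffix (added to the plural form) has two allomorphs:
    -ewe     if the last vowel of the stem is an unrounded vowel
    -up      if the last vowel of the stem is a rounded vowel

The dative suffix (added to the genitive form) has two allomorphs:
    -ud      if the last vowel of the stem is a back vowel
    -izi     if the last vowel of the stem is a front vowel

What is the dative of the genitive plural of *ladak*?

Since the final sound of *ladak* is /k/ (a voiceless consonant), it takes -unu, giving *ladakunu*.
The last vowel of the plural form *ladakunu* is /u/, which is a rounded vowel, so the genitive suffix is -up, giving *ladakunuup*.
Since the last vowel of the genitive form *ladakunuup* is /u/ (a back vowel), it takes -ud, giving *ladakunuupud*.

ladakunuupud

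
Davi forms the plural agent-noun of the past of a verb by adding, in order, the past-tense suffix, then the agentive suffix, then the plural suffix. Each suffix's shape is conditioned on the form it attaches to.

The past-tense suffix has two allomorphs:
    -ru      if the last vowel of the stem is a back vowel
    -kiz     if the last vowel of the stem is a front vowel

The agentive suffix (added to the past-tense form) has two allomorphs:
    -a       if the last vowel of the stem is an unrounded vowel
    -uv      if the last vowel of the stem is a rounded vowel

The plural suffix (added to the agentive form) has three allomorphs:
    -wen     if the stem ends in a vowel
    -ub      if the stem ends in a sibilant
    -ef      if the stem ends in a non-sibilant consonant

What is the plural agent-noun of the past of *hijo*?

The last vowel of *hijo* is /o/, which is a back vowel, so the past-tense suffix is -ru, giving *hijoru*.
The past-tense form *hijoru*: last vowel = /u/, a rounded vowel → -uv → *hijoruuv*.
The final sound of the agentive form *hijoruuv* is /v/, which is a non-sibilant consonant, so the plural suffix is -ef, giving *hijoruuvef*.

hijoruuvef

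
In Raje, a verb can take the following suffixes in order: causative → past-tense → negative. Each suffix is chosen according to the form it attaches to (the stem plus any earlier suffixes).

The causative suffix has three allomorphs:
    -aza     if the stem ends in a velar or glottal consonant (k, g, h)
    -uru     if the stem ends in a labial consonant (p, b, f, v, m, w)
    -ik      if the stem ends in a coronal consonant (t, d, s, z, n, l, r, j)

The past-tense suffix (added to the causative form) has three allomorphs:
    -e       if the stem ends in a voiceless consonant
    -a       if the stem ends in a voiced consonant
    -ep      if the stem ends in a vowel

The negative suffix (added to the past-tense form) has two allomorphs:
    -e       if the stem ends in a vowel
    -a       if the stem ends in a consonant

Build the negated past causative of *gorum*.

gorumuruepa

Since the final consonant of *gorum* is /m/ (labial), it takes -uru, giving *gorumuru*.
The final sound of the causative form *gorumuru* is /u/, which is a vowel, so the past-tense suffix is -ep, giving *gorumuruep*.
The past-tense form *gorumuruep* — final sound /p/ (a consonant) → -a → *gorumuruepa*.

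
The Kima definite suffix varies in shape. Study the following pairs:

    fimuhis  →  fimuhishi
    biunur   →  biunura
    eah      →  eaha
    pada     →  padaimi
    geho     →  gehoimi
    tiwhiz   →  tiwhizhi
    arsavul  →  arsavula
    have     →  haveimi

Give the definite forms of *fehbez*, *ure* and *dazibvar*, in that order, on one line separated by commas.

The pattern is sibilance of the final sound: -hi when the stem ends in a sibilant (*fimuhis*, *tiwhiz*); -a when the stem ends in a non-sibilant consonant (*biunur*, *eah*, *arsavul*); -imi when the stem ends in a vowel (*pada*, *geho*, *have*).
Since the final sound of *fehbez* is /z/ (a sibilant), it takes -hi, giving *fehbezhi*.
*ure*: final sound = /e/, a vowel → -imi → *ureimi*.
The final sound of *dazibvar* is /r/, which is a non-sibilant consonant, so the suffix is -a, giving *dazibvara*.

fehbezhi, ureimi, dazibvara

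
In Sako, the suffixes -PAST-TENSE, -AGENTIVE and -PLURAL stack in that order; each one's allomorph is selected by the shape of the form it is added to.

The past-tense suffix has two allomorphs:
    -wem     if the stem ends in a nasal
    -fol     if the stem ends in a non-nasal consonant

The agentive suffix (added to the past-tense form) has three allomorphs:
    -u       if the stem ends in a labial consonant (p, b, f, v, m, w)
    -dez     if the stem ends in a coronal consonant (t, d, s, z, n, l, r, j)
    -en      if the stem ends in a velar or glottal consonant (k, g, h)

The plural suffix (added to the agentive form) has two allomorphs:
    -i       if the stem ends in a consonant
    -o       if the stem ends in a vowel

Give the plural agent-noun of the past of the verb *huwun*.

Since the final consonant of *huwun* is /n/ (a nasal), it takes -wem, giving *huwunwem*.
The past-tense form *huwunwem*: final consonant = /m/, labial → -u → *huwunwemu*.
The final sound of the agentive form *huwunwemu* is /u/, which is a vowel, so the plural suffix is -o, giving *huwunwemuo*.

huwunwemuo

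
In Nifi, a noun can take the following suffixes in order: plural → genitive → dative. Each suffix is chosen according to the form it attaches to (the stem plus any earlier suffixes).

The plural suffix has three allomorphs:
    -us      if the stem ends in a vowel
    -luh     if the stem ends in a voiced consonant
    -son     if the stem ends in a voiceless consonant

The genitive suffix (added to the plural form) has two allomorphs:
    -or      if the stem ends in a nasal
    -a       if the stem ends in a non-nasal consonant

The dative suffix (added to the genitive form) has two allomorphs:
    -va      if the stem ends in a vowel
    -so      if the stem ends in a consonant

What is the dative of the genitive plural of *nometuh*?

nometuhsonorso

*nometuh*: final sound = /h/, a voiceless consonant → -son → *nometuhson*.
The plural form *nometuhson* — final consonant /n/ (a nasal) → -or → *nometuhsonor*.
The genitive form *nometuhsonor*: final sound = /r/, a consonant → -so → *nometuhsonorso*.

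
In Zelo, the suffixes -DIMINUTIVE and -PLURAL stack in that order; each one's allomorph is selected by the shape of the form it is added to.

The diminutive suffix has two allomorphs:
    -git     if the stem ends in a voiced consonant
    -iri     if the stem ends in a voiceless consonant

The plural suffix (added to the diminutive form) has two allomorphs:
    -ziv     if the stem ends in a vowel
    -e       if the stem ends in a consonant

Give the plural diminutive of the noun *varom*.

varomgite

*varom* — final consonant /m/ (voiced) → -git → *varomgit*.
The diminutive form *varomgit*: final sound = /t/, a consonant → -e → *varomgite*.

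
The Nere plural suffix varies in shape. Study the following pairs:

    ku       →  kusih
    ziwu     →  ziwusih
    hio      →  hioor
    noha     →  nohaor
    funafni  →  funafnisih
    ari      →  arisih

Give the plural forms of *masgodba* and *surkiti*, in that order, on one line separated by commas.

masgodbaor, surkitisih

The alternation tracks the last vowel of the stem — -sih when the last vowel of the stem is a high vowel (*ku*, *ziwu*, *funafni*, *ari*); -or when the last vowel of the stem is a non-high vowel (*hio*, *noha*).
*masgodba*: last vowel = /a/, a non-high vowel → -or → *masgodbaor*.
Since the last vowel of *surkiti* is /i/ (a high vowel), it takes -sih, giving *surkitisih*.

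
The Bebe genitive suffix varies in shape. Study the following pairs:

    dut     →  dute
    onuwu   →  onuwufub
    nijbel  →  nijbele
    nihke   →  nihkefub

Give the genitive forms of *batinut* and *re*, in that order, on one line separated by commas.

Looking at the final sound of each stem: -e when the stem ends in a consonant (*dut*, *nijbel*); -fub when the stem ends in a vowel (*onuwu*, *nihke*).
Since the final sound of *batinut* is /t/ (a consonant), it takes -e, giving *batinute*.
*re*: final sound = /e/, a vowel → -fub → *refub*.

batinute, refub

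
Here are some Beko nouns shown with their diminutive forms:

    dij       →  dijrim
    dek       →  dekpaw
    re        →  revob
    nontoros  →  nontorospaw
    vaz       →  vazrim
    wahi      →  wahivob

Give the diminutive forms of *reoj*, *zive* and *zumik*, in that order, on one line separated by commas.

The alternation tracks the final sound of the stem — -paw when the stem ends in a voiceless consonant (*dek*, *nontoros*); -rim when the stem ends in a voiced consonant (*dij*, *vaz*); -vob when the stem ends in a vowel (*re*, *wahi*).
*reoj*: final sound = /j/, a voiced consonant → -rim → *reojrim*.
The final sound of *zive* is /e/, which is a vowel, so the suffix is -vob, giving *zivevob*.
*zumik* — final sound /k/ (a voiceless consonant) → -paw → *zumikpaw*.

reojrim, zivevob, zumikpaw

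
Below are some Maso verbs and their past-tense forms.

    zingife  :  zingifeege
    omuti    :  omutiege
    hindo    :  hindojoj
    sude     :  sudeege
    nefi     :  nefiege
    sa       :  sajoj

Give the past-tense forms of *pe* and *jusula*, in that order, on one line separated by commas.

The pattern is front/back vowel harmony: -ege when the last vowel of the stem is a front vowel (*zingife*, *omuti*, *sude*, *nefi*); -joj when the last vowel of the stem is a back vowel (*hindo*, *sa*).
Since the last vowel of *pe* is /e/ (a front vowel), it takes -ege, giving *peege*.
Since the last vowel of *jusula* is /a/ (a back vowel), it takes -joj, giving *jusulajoj*.

peege, jusulajoj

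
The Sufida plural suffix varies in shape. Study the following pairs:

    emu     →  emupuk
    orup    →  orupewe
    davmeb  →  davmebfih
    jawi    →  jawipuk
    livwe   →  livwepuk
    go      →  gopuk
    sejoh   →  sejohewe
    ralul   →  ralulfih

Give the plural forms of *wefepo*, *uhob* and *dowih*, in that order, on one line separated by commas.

The alternation tracks the final sound of the stem — -ewe when the stem ends in a voiceless consonant (*orup*, *sejoh*); -fih when the stem ends in a voiced consonant (*davmeb*, *ralul*); -puk when the stem ends in a vowel (*emu*, *jawi*, *livwe*, *go*).
Since the final sound of *wefepo* is /o/ (a vowel), it takes -puk, giving *wefepopuk*.
*uhob* — final sound /b/ (a voiced consonant) → -fih → *uhobfih*.
*dowih*: final sound = /h/, a voiceless consonant → -ewe → *dowihewe*.

wefepopuk, uhobfih, dowihewe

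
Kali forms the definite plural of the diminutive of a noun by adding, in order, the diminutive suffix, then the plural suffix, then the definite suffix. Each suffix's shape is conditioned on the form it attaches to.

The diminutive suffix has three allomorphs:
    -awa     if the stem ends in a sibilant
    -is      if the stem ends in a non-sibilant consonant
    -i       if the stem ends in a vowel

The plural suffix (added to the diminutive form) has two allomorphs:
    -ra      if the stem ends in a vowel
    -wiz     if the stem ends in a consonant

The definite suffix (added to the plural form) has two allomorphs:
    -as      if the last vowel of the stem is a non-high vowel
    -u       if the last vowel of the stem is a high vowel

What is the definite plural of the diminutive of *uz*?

uzawaraas

*uz*: final sound = /z/, a sibilant → -awa → *uzawa*.
The diminutive form *uzawa*: final sound = /a/, a vowel → -ra → *uzawara*.
The plural form *uzawara* — last vowel /a/ (a non-high vowel) → -as → *uzawaraas*.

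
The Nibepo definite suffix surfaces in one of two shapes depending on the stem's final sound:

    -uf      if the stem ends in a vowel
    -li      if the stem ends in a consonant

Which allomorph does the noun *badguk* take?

-li

The final sound of *badguk* is /k/, which is a consonant, so the suffix is -li.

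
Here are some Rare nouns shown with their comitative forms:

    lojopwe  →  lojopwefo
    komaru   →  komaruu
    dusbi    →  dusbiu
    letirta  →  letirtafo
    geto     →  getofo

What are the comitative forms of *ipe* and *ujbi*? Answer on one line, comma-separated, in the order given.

The alternation tracks the last vowel of the stem — -u when the last vowel of the stem is a high vowel (*komaru*, *dusbi*); -fo when the last vowel of the stem is a non-high vowel (*lojopwe*, *letirta*, *geto*).
The last vowel of *ipe* is /e/, which is a non-high vowel, so the suffix is -fo, giving *ipefo*.
The last vowel of *ujbi* is /i/, which is a high vowel, so the suffix is -u, giving *ujbiu*.

ipefo, ujbiu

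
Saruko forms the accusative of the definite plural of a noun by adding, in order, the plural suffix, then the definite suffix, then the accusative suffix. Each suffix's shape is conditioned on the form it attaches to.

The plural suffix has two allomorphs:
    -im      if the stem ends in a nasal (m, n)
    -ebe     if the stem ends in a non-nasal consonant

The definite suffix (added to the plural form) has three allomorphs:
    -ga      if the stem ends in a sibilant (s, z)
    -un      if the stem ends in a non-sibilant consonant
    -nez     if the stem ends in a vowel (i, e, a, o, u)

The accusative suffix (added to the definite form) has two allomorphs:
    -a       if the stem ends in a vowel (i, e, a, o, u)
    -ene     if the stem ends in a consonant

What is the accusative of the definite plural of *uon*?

uonimunene

The final consonant of *uon* is /n/, which is a nasal, so the plural suffix is -im, giving *uonim*.
The plural form *uonim*: final sound = /m/, a non-sibilant consonant → -un → *uonimun*.
The final sound of the definite form *uonimun* is /n/, which is a consonant, so the accusative suffix is -ene, giving *uonimunene*.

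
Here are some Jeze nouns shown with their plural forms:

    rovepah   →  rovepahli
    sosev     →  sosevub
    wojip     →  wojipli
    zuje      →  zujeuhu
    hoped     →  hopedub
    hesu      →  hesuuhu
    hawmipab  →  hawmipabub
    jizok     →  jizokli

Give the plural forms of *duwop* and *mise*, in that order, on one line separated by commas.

Looking at the final sound of each stem: -li when the stem ends in a voiceless consonant (*rovepah*, *wojip*, *jizok*); -ub when the stem ends in a voiced consonant (*sosev*, *hoped*, *hawmipab*); -uhu when the stem ends in a vowel (*zuje*, *hesu*).
*duwop* — final sound /p/ (a voiceless consonant) → -li → *duwopli*.
Since the final sound of *mise* is /e/ (a vowel), it takes -uhu, giving *miseuhu*.

duwopli, miseuhu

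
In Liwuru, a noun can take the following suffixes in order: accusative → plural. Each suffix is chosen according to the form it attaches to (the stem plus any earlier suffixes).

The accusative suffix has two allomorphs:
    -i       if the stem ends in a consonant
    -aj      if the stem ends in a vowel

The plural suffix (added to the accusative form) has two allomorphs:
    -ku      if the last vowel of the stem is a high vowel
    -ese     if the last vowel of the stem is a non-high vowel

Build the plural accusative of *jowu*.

Since the final sound of *jowu* is /u/ (a vowel), it takes -aj, giving *jowuaj*.
Since the last vowel of the accusative form *jowuaj* is /a/ (a non-high vowel), it takes -ese, giving *jowuajese*.

jowuajese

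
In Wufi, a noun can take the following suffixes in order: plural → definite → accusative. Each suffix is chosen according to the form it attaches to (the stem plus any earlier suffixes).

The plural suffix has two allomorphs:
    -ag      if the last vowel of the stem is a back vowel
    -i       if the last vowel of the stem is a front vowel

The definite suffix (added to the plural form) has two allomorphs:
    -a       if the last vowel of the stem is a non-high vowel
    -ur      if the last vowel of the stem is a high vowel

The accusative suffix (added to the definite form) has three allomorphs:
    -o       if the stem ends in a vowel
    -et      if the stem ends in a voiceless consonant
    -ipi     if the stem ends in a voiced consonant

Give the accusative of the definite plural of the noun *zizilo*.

*zizilo*: last vowel = /o/, a back vowel → -ag → *ziziloag*.
The plural form *ziziloag* — last vowel /a/ (a non-high vowel) → -a → *ziziloaga*.
The definite form *ziziloaga*: final sound = /a/, a vowel → -o → *ziziloagao*.

ziziloagao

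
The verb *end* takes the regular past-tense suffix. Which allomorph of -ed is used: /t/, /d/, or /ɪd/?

/ɪd/

The stem *end* ends in /t/ or /d/.
The -ed suffix is realized as /ɪd/ after /t, d/; as /t/ after other voiceless consonants; and as /d/ after other voiced sounds.
So -ed on *end* is pronounced /ɪd/.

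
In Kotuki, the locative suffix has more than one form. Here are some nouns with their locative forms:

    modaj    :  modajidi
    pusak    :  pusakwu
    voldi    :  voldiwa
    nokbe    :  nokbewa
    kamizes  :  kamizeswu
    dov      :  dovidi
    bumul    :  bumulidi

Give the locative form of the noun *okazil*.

The pattern is voicing of the final sound: -wu when the stem ends in a voiceless consonant (*pusak*, *kamizes*); -idi when the stem ends in a voiced consonant (*modaj*, *dov*, *bumul*); -wa when the stem ends in a vowel (*voldi*, *nokbe*).
Since the final sound of *okazil* is /l/ (a voiced consonant), it takes -idi, giving *okazilidi*.

okazilidi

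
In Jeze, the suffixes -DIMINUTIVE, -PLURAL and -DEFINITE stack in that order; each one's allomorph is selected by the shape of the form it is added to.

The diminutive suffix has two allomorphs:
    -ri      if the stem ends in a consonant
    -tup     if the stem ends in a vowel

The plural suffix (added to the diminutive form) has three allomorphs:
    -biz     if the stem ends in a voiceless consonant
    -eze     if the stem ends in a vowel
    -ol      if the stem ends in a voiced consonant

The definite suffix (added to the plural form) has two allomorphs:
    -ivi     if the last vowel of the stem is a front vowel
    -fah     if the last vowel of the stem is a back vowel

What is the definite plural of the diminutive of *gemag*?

Since the final sound of *gemag* is /g/ (a consonant), it takes -ri, giving *gemagri*.
The diminutive form *gemagri* — final sound /i/ (a vowel) → -eze → *gemagrieze*.
The last vowel of the plural form *gemagrieze* is /e/, which is a front vowel, so the definite suffix is -ivi, giving *gemagriezeivi*.

gemagriezeivi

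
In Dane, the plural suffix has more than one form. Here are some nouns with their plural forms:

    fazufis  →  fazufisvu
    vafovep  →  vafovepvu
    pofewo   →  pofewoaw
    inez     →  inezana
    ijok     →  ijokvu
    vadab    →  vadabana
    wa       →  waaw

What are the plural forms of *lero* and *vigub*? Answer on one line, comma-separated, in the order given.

The suffix is conditioned by the final sound: -vu when the stem ends in a voiceless consonant (*fazufis*, *vafovep*, *ijok*); -ana when the stem ends in a voiced consonant (*inez*, *vadab*); -aw when the stem ends in a vowel (*pofewo*, *wa*).
The final sound of *lero* is /o/, which is a vowel, so the suffix is -aw, giving *leroaw*.
The final sound of *vigub* is /b/, which is a voiced consonant, so the suffix is -ana, giving *vigubana*.

leroaw, vigubana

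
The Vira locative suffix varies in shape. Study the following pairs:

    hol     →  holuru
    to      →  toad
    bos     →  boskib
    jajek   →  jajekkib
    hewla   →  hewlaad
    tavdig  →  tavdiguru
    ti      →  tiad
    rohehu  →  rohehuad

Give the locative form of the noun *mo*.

moad

The suffix is conditioned by the final sound: -kib when the stem ends in a voiceless consonant (*bos*, *jajek*); -uru when the stem ends in a voiced consonant (*hol*, *tavdig*); -ad when the stem ends in a vowel (*to*, *hewla*, *ti*, *rohehu*).
The final sound of *mo* is /o/, which is a vowel, so the suffix is -ad, giving *moad*.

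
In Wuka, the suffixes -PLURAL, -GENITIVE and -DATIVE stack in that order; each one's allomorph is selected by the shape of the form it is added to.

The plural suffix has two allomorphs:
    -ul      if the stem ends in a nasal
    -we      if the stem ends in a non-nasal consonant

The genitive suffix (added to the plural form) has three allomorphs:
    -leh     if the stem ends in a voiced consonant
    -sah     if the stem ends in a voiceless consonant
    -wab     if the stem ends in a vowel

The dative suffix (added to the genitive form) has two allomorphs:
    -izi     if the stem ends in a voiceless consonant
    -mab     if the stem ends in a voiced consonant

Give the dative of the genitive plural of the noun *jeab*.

*jeab*: final consonant = /b/, non-nasal → -we → *jeabwe*.
The plural form *jeabwe*: final sound = /e/, a vowel → -wab → *jeabwewab*.
Since the final consonant of the genitive form *jeabwewab* is /b/ (voiced), it takes -mab, giving *jeabwewabmab*.

jeabwewabmab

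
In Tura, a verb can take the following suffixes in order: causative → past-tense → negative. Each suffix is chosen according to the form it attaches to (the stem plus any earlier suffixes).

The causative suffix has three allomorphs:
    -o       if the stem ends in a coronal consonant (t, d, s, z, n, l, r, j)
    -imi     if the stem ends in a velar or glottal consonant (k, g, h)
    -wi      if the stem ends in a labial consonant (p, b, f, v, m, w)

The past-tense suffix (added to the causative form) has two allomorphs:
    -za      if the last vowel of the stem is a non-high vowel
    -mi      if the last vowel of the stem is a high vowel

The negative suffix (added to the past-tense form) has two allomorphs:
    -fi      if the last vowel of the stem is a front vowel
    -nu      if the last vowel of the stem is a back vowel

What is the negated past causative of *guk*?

*guk*: final consonant = /k/, velar/glottal → -imi → *gukimi*.
The causative form *gukimi* — last vowel /i/ (a high vowel) → -mi → *gukimimi*.
Since the last vowel of the past-tense form *gukimimi* is /i/ (a front vowel), it takes -fi, giving *gukimimifi*.

gukimimifi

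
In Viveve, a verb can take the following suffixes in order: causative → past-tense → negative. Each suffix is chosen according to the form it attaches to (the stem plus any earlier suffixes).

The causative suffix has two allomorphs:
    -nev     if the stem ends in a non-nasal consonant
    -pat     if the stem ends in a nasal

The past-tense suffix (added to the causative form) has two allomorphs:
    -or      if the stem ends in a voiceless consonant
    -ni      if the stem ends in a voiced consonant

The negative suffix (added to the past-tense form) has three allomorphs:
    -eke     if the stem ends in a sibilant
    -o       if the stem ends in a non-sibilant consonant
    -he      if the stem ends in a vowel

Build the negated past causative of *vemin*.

veminpatoro

The final consonant of *vemin* is /n/, which is a nasal, so the causative suffix is -pat, giving *veminpat*.
The final consonant of the causative form *veminpat* is /t/, which is voiceless, so the past-tense suffix is -or, giving *veminpator*.
The final sound of the past-tense form *veminpator* is /r/, which is a non-sibilant consonant, so the negative suffix is -o, giving *veminpatoro*.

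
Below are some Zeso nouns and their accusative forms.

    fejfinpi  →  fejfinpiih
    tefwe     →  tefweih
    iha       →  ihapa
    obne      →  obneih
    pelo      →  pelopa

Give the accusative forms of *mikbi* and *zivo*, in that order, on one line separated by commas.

The suffix is conditioned by the last vowel: -ih when the last vowel of the stem is a front vowel (*fejfinpi*, *tefwe*, *obne*); -pa when the last vowel of the stem is a back vowel (*iha*, *pelo*).
*mikbi* — last vowel /i/ (a front vowel) → -ih → *mikbiih*.
*zivo*: last vowel = /o/, a back vowel → -pa → *zivopa*.

mikbiih, zivopa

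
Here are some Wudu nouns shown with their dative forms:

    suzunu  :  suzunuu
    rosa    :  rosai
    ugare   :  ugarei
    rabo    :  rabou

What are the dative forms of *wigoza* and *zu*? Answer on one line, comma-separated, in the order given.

wigozai, zuu

Looking at the last vowel of each stem: -u when the last vowel of the stem is a rounded vowel (*suzunu*, *rabo*); -i when the last vowel of the stem is an unrounded vowel (*rosa*, *ugare*).
The last vowel of *wigoza* is /a/, which is an unrounded vowel, so the suffix is -i, giving *wigozai*.
The last vowel of *zu* is /u/, which is a rounded vowel, so the suffix is -u, giving *zuu*.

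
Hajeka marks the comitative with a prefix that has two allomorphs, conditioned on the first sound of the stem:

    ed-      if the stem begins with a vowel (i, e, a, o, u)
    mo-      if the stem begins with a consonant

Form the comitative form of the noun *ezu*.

Since the first sound of *ezu* is /e/ (a vowel), it takes ed-, giving *edezu*.

edezu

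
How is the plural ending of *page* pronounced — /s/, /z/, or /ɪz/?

The stem *page* ends in a sibilant (/s, z, ʃ, ʒ, tʃ, dʒ/).
The plural suffix surfaces as /ɪz/ after sibilants, /s/ after other voiceless consonants, and /z/ after other voiced sounds.
So the plural -s on *page* is pronounced /ɪz/.

/ɪz/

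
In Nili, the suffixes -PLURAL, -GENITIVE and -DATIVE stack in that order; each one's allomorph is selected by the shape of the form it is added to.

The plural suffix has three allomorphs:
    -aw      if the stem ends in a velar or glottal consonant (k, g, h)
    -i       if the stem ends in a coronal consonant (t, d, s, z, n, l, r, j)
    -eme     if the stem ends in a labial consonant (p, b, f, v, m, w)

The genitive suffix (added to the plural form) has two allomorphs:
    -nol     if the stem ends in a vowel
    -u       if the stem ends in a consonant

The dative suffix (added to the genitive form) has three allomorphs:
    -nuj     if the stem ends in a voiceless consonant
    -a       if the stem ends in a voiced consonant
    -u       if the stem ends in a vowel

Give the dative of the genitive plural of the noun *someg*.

*someg* — final consonant /g/ (velar/glottal) → -aw → *somegaw*.
The final sound of the plural form *somegaw* is /w/, which is a consonant, so the genitive suffix is -u, giving *somegawu*.
The genitive form *somegawu*: final sound = /u/, a vowel → -u → *somegawuu*.

somegawuu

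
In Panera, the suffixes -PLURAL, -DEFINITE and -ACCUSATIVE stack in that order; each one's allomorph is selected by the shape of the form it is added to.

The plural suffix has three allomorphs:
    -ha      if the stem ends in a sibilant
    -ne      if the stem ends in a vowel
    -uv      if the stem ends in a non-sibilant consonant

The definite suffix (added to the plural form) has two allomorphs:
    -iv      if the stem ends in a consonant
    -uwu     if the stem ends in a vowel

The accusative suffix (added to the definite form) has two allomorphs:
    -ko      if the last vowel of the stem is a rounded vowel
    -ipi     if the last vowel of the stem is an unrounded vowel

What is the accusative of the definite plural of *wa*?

waneuwuko

Since the final sound of *wa* is /a/ (a vowel), it takes -ne, giving *wane*.
The plural form *wane*: final sound = /e/, a vowel → -uwu → *waneuwu*.
The last vowel of the definite form *waneuwu* is /u/, which is a rounded vowel, so the accusative suffix is -ko, giving *waneuwuko*.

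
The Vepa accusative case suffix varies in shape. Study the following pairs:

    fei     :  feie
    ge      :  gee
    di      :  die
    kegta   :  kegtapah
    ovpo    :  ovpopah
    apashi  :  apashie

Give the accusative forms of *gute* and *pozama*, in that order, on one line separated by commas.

The suffix is conditioned by the last vowel: -e when the last vowel of the stem is a front vowel (*fei*, *ge*, *di*, *apashi*); -pah when the last vowel of the stem is a back vowel (*kegta*, *ovpo*).
The last vowel of *gute* is /e/, which is a front vowel, so the suffix is -e, giving *gutee*.
The last vowel of *pozama* is /a/, which is a back vowel, so the suffix is -pah, giving *pozamapah*.

gutee, pozamapah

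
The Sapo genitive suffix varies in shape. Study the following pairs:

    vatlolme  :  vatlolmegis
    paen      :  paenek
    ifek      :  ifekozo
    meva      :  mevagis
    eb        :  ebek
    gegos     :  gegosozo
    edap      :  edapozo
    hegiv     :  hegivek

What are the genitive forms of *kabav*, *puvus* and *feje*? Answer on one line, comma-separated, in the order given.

The suffix is conditioned by the final sound: -ozo when the stem ends in a voiceless consonant (*ifek*, *gegos*, *edap*); -ek when the stem ends in a voiced consonant (*paen*, *eb*, *hegiv*); -gis when the stem ends in a vowel (*vatlolme*, *meva*).
*kabav*: final sound = /v/, a voiced consonant → -ek → *kabavek*.
*puvus* — final sound /s/ (a voiceless consonant) → -ozo → *puvusozo*.
Since the final sound of *feje* is /e/ (a vowel), it takes -gis, giving *fejegis*.

kabavek, puvusozo, fejegis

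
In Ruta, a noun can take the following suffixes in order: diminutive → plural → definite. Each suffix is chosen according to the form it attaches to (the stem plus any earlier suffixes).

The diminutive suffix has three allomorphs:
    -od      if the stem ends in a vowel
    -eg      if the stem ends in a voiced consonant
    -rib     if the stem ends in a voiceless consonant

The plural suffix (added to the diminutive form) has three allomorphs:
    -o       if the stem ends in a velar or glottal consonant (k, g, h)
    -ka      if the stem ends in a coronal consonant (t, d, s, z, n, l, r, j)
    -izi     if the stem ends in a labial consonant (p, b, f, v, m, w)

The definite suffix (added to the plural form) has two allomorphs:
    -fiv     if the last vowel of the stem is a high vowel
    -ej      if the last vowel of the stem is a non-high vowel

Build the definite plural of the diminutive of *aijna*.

aijnaodkaej

The final sound of *aijna* is /a/, which is a vowel, so the diminutive suffix is -od, giving *aijnaod*.
The final consonant of the diminutive form *aijnaod* is /d/, which is coronal, so the plural suffix is -ka, giving *aijnaodka*.
The last vowel of the plural form *aijnaodka* is /a/, which is a non-high vowel, so the definite suffix is -ej, giving *aijnaodkaej*.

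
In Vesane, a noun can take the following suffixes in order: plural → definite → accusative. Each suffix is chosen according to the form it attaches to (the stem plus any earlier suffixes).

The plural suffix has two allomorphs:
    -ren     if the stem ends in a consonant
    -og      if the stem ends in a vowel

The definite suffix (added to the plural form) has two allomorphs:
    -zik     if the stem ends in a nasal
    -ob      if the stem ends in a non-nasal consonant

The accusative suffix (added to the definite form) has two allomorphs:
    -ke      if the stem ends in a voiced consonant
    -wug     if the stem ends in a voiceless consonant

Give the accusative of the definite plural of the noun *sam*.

samrenzikwug

*sam* — final sound /m/ (a consonant) → -ren → *samren*.
The final consonant of the plural form *samren* is /n/, which is a nasal, so the definite suffix is -zik, giving *samrenzik*.
The definite form *samrenzik*: final consonant = /k/, voiceless → -wug → *samrenzikwug*.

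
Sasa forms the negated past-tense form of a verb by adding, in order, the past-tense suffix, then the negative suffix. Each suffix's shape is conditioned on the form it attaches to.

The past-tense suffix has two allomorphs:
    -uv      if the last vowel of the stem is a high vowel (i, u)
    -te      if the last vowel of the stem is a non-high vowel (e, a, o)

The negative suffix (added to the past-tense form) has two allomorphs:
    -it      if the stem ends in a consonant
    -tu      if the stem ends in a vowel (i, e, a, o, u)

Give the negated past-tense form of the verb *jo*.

The last vowel of *jo* is /o/, which is a non-high vowel, so the past-tense suffix is -te, giving *jote*.
Since the final sound of the past-tense form *jote* is /e/ (a vowel), it takes -tu, giving *jotetu*.

jotetu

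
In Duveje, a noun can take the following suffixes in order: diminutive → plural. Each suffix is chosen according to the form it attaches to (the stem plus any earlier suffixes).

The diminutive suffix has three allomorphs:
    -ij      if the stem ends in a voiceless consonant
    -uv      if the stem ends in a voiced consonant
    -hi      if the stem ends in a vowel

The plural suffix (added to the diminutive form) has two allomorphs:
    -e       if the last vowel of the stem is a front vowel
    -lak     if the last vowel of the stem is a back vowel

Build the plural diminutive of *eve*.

evehie

*eve* — final sound /e/ (a vowel) → -hi → *evehi*.
The diminutive form *evehi* — last vowel /i/ (a front vowel) → -e → *evehie*.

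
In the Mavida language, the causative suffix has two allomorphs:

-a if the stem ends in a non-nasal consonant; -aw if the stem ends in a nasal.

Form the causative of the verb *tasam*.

tasamaw

*tasam* — final consonant /m/ (a nasal) → -aw → *tasamaw*.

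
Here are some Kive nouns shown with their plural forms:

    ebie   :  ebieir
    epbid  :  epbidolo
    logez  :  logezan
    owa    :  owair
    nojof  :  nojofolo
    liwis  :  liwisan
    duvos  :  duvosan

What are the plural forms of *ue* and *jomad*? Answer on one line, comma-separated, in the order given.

ueir, jomadolo

The suffix is conditioned by the final sound: -an when the stem ends in a sibilant (*logez*, *liwis*, *duvos*); -olo when the stem ends in a non-sibilant consonant (*epbid*, *nojof*); -ir when the stem ends in a vowel (*ebie*, *owa*).
*ue*: final sound = /e/, a vowel → -ir → *ueir*.
The final sound of *jomad* is /d/, which is a non-sibilant consonant, so the suffix is -olo, giving *jomadolo*.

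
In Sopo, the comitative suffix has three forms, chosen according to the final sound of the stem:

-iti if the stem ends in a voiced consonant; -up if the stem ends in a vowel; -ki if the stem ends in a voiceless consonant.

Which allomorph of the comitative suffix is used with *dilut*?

-ki

Since the final sound of *dilut* is /t/ (a voiceless consonant), it takes -ki.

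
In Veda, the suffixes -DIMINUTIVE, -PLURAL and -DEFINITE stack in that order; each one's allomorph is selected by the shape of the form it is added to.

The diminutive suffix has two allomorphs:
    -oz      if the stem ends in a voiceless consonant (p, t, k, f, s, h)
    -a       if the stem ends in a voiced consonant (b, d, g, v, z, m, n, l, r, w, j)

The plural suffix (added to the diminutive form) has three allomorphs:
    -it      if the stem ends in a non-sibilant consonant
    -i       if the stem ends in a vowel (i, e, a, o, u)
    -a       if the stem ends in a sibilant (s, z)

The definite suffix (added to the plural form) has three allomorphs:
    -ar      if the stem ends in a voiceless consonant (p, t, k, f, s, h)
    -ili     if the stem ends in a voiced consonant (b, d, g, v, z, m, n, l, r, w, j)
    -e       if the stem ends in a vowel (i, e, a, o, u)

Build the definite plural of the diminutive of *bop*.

bopozae

*bop*: final consonant = /p/, voiceless → -oz → *bopoz*.
The diminutive form *bopoz* — final sound /z/ (a sibilant) → -a → *bopoza*.
The plural form *bopoza*: final sound = /a/, a vowel → -e → *bopozae*.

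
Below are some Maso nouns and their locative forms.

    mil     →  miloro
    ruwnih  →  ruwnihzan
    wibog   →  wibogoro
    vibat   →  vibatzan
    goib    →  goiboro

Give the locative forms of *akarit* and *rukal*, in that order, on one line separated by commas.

akaritzan, rukaloro

The alternation tracks the final consonant of the stem — -zan when the stem ends in a voiceless consonant (*ruwnih*, *vibat*); -oro when the stem ends in a voiced consonant (*mil*, *wibog*, *goib*).
The final consonant of *akarit* is /t/, which is voiceless, so the suffix is -zan, giving *akaritzan*.
*rukal*: final consonant = /l/, voiced → -oro → *rukaloro*.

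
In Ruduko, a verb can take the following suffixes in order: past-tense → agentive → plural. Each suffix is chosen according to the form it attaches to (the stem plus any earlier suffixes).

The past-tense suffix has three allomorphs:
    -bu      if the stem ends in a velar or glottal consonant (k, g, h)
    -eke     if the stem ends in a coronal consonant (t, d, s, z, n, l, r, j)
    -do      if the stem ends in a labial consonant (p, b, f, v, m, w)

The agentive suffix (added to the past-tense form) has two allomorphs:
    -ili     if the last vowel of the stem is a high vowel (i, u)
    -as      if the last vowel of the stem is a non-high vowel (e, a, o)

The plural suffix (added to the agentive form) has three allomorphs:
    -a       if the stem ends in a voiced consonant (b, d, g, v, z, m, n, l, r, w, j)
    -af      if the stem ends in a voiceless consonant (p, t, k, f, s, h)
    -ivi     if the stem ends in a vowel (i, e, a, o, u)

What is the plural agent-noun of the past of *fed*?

The final consonant of *fed* is /d/, which is coronal, so the past-tense suffix is -eke, giving *fedeke*.
The past-tense form *fedeke* — last vowel /e/ (a non-high vowel) → -as → *fedekeas*.
Since the final sound of the agentive form *fedekeas* is /s/ (a voiceless consonant), it takes -af, giving *fedekeasaf*.

fedekeasaf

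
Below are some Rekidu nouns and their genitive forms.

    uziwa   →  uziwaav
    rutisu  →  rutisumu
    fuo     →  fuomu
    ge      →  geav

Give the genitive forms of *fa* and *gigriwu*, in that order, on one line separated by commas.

faav, gigriwumu

The pattern is rounding harmony: -mu when the last vowel of the stem is a rounded vowel (*rutisu*, *fuo*); -av when the last vowel of the stem is an unrounded vowel (*uziwa*, *ge*).
*fa*: last vowel = /a/, an unrounded vowel → -av → *faav*.
*gigriwu* — last vowel /u/ (a rounded vowel) → -mu → *gigriwumu*.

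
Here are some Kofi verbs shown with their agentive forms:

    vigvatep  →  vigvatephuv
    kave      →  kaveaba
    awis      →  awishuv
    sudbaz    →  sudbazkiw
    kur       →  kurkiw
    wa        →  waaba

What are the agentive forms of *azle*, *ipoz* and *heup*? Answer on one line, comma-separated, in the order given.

The pattern is voicing of the final sound: -huv when the stem ends in a voiceless consonant (*vigvatep*, *awis*); -kiw when the stem ends in a voiced consonant (*sudbaz*, *kur*); -aba when the stem ends in a vowel (*kave*, *wa*).
*azle* — final sound /e/ (a vowel) → -aba → *azleaba*.
Since the final sound of *ipoz* is /z/ (a voiced consonant), it takes -kiw, giving *ipozkiw*.
The final sound of *heup* is /p/, which is a voiceless consonant, so the suffix is -huv, giving *heuphuv*.

azleaba, ipozkiw, heuphuv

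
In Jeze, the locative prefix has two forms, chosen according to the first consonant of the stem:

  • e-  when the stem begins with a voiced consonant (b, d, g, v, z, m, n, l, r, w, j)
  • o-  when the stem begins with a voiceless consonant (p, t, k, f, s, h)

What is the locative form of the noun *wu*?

ewu

*wu* — first consonant /w/ (voiced) → e- → *ewu*.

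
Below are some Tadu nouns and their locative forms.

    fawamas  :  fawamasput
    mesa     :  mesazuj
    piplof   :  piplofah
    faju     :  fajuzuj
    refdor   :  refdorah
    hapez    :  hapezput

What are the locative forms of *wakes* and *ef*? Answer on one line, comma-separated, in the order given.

The alternation tracks the final sound of the stem — -put when the stem ends in a sibilant (*fawamas*, *hapez*); -ah when the stem ends in a non-sibilant consonant (*piplof*, *refdor*); -zuj when the stem ends in a vowel (*mesa*, *faju*).
*wakes*: final sound = /s/, a sibilant → -put → *wakesput*.
The final sound of *ef* is /f/, which is a non-sibilant consonant, so the suffix is -ah, giving *efah*.

wakesput, efah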